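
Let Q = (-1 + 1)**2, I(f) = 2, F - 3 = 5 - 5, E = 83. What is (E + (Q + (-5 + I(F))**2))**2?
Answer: 8464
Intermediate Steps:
F = 3 (F = 3 + (5 - 5) = 3 + 0 = 3)
Q = 0 (Q = 0**2 = 0)
(E + (Q + (-5 + I(F))**2))**2 = (83 + (0 + (-5 + 2)**2))**2 = (83 + (0 + (-3)**2))**2 = (83 + (0 + 9))**2 = (83 + 9)**2 = 92**2 = 8464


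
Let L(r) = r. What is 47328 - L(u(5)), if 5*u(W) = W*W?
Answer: 47323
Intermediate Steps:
u(W) = W²/5 (u(W) = (W*W)/5 = W²/5)
47328 - L(u(5)) = 47328 - 5²/5 = 47328 - 25/5 = 47328 - 1*5 = 47328 - 5 = 47323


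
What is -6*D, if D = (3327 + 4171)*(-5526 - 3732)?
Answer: 416498904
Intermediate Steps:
D = -69416484 (D = 7498*(-9258) = -69416484)
-6*D = -6*(-69416484) = 416498904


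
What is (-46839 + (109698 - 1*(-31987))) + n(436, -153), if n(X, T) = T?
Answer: 94693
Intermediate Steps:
(-46839 + (109698 - 1*(-31987))) + n(436, -153) = (-46839 + (109698 - 1*(-31987))) - 153 = (-46839 + (109698 + 31987)) - 153 = (-46839 + 141685) - 153 = 94846 - 153 = 94693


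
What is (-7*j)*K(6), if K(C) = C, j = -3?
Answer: 126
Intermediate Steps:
(-7*j)*K(6) = -7*(-3)*6 = 21*6 = 126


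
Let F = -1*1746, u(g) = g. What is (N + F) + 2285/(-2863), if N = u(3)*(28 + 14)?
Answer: -4640345/2863 ≈ -1620.8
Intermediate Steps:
F = -1746
N = 126 (N = 3*(28 + 14) = 3*42 = 126)
(N + F) + 2285/(-2863) = (126 - 1746) + 2285/(-2863) = -1620 + 2285*(-1/2863) = -1620 - 2285/2863 = -4640345/2863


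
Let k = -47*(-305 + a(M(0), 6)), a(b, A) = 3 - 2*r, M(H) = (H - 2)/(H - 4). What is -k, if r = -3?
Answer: -13912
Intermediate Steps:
M(H) = (-2 + H)/(-4 + H)
a(b, A) = 9 (a(b, A) = 3 - 2*(-3) = 3 + 6 = 9)
k = 13912 (k = -47*(-305 + 9) = -47*(-296) = 13912)
-k = -1*13912 = -13912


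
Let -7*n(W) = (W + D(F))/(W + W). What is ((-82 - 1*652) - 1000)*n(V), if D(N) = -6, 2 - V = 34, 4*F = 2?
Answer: 16473/112 ≈ 147.08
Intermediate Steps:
F = ½ (F = (¼)*2 = ½ ≈ 0.50000)
V = -32 (V = 2 - 1*34 = 2 - 34 = -32)
n(W) = -(-6 + W)/(14*W) (n(W) = -(W - 6)/(7*(W + W)) = -(-6 + W)/(7*(2*W)) = -(-6 + W)*1/(2*W)/7 = -(-6 + W)/(14*W))
((-82 - 1*652) - 1000)*n(V) = ((-82 - 1*652) - 1000)*((1/14)*(6 - 1*(-32))/(-32)) = ((-82 - 652) - 1000)*((1/14)*(-1/32)*(6 + 32)) = (-734 - 1000)*((1/14)*(-1/32)*38) = -1734*(-19/224) = 16473/112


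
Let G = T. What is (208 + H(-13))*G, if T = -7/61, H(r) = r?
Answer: -1365/61 ≈ -22.377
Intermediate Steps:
T = -7/61 (T = -7*1/61 = -7/61 ≈ -0.11475)
G = -7/61 ≈ -0.11475
(208 + H(-13))*G = (208 - 13)*(-7/61) = 195*(-7/61) = -1365/61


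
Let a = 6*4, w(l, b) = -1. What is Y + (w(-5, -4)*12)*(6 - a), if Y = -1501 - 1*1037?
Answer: -2322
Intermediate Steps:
Y = -2538 (Y = -1501 - 1037 = -2538)
a = 24
Y + (w(-5, -4)*12)*(6 - a) = -2538 + (-1*12)*(6 - 1*24) = -2538 - 12*(6 - 24) = -2538 - 12*(-18) = -2538 + 216 = -2322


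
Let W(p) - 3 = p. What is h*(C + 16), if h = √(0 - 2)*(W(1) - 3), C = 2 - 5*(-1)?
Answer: 23*I*√2 ≈ 32.527*I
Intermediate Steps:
W(p) = 3 + p
C = 7 (C = 2 + 5 = 7)
h = I*√2 (h = √(0 - 2)*((3 + 1) - 3) = √(-2)*(4 - 3) = (I*√2)*1 = I*√2 ≈ 1.4142*I)
h*(C + 16) = (I*√2)*(7 + 16) = (I*√2)*23 = 23*I*√2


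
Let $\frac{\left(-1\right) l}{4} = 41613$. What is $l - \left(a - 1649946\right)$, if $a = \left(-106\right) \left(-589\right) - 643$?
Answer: $1421703$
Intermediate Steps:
$l = -166452$ ($l = \left(-4\right) 41613 = -166452$)
$a = 61791$ ($a = 62434 - 643 = 61791$)
$l - \left(a - 1649946\right) = -166452 - \left(61791 - 1649946\right) = -166452 - -1588155 = -166452 + 1588155 = 1421703$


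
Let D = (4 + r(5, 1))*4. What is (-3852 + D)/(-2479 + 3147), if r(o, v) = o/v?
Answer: -954/167 ≈ -5.7126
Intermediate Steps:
D = 36 (D = (4 + 5/1)*4 = (4 + 5*1)*4 = (4 + 5)*4 = 9*4 = 36)
(-3852 + D)/(-2479 + 3147) = (-3852 + 36)/(-2479 + 3147) = -3816/668 = -3816*1/668 = -954/167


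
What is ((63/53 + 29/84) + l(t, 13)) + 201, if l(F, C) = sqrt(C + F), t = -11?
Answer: 901681/4452 + sqrt(2) ≈ 203.95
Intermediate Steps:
((63/53 + 29/84) + l(t, 13)) + 201 = ((63/53 + 29/84) + sqrt(13 - 11)) + 201 = ((63*(1/53) + 29*(1/84)) + sqrt(2)) + 201 = ((63/53 + 29/84) + sqrt(2)) + 201 = (6829/4452 + sqrt(2)) + 201 = 901681/4452 + sqrt(2)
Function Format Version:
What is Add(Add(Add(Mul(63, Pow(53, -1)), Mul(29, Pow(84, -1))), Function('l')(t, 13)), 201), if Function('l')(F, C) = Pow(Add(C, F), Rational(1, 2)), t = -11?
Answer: Add(Rational(901681, 4452), Pow(2, Rational(1, 2))) ≈ 203.95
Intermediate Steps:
Add(Add(Add(Mul(63, Pow(53, -1)), Mul(29, Pow(84, -1))), Function('l')(t, 13)), 201) = Add(Add(Add(Mul(63, Pow(53, -1)), Mul(29, Pow(84, -1))), Pow(Add(13, -11), Rational(1, 2))), 201) = Add(Add(Add(Mul(63, Rational(1, 53)), Mul(29, Rational(1, 84))), Pow(2, Rational(1, 2))), 201) = Add(Add(Add(Rational(63, 53), Rational(29, 84)), Pow(2, Rational(1, 2))), 201) = Add(Add(Rational(6829, 4452), Pow(2, Rational(1, 2))), 201) = Add(Rational(901681, 4452), Pow(2, Rational(1, 2)))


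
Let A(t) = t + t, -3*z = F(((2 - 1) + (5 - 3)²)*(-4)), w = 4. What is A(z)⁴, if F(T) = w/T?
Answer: 16/50625 ≈ 0.00031605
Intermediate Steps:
F(T) = 4/T
z = 1/15 (z = -4/(3*(((2 - 1) + (5 - 3)²)*(-4))) = -4/(3*((1 + 2²)*(-4))) = -4/(3*((1 + 4)*(-4))) = -4/(3*(5*(-4))) = -4/(3*(-20)) = -4*(-1)/(3*20) = -⅓*(-⅕) = 1/15 ≈ 0.066667)
A(t) = 2*t
A(z)⁴ = (2*(1/15))⁴ = (2/15)⁴ = 16/50625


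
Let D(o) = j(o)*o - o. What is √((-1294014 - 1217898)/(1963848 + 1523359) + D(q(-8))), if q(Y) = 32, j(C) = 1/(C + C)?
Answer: I*√1567275423706110/6974414 ≈ 5.6763*I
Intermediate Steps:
j(C) = 1/(2*C)
D(o) = ½ - o (D(o) = (1/(2*o))*o - o = ½ - o)
√((-1294014 - 1217898)/(1963848 + 1523359) + D(q(-8))) = √((-1294014 - 1217898)/(1963848 + 1523359) + (½ - 1*32)) = √(-2511912/3487207 + (½ - 32)) = √(-2511912*1/3487207 - 63/2) = √(-2511912/3487207 - 63/2) = √(-224717865/6974414) = I*√1567275423706110/6974414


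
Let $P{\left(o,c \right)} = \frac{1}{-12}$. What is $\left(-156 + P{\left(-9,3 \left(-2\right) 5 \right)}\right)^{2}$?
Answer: $\frac{3508129}{144} \approx 24362.0$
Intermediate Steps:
$P{\left(o,c \right)} = - \frac{1}{12}$
$\left(-156 + P{\left(-9,3 \left(-2\right) 5 \right)}\right)^{2} = \left(-156 - \frac{1}{12}\right)^{2} = \left(- \frac{1873}{12}\right)^{2} = \frac{3508129}{144}$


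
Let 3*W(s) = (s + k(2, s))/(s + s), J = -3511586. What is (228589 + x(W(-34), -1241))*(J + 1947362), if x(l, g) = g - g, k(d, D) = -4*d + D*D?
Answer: -357564399936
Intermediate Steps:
k(d, D) = D² - 4*d (k(d, D) = -4*d + D² = D² - 4*d)
W(s) = (-8 + s + s²)/(6*s) (W(s) = ((s + (s² - 4*2))/(s + s))/3 = ((s + (s² - 8))/((2*s)))/3 = ((s + (-8 + s²))*(1/(2*s)))/3 = ((-8 + s + s²)*(1/(2*s)))/3 = ((-8 + s + s²)/(2*s))/3 = (-8 + s + s²)/(6*s))
x(l, g) = 0
(228589 + x(W(-34), -1241))*(J + 1947362) = (228589 + 0)*(-3511586 + 1947362) = 228589*(-1564224) = -357564399936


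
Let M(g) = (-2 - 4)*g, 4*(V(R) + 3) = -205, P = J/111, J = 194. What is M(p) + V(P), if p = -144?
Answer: 3239/4 ≈ 809.75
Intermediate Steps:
P = 194/111 ≈ 1.7477
V(R) = -217/4 (V(R) = -3 + (¼)*(-205) = -3 - 205/4 = -217/4)
M(g) = -6*g
M(p) + V(P) = -6*(-144) - 217/4 = 864 - 217/4 = 3239/4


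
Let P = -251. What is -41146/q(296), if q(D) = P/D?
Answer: 12179216/251 ≈ 48523.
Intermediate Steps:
q(D) = -251/D
-41146/q(296) = -41146/((-251/296)) = -41146/((-251*1/296)) = -41146/(-251/296) = -41146*(-296/251) = 12179216/251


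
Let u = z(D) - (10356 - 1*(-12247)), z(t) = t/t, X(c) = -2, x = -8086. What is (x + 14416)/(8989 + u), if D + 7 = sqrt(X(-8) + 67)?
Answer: -6330/13613 ≈ -0.46500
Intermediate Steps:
D = -7 + sqrt(65) (D = -7 + sqrt(-2 + 67) = -7 + sqrt(65) ≈ 1.0623)
z(t) = 1
u = -22602 (u = 1 - (10356 - 1*(-12247)) = 1 - (10356 + 12247) = 1 - 1*22603 = 1 - 22603 = -22602)
(x + 14416)/(8989 + u) = (-8086 + 14416)/(8989 - 22602) = 6330/(-13613) = 6330*(-1/13613) = -6330/13613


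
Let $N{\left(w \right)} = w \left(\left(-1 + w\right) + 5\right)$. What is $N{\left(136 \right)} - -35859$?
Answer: $54899$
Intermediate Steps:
$N{\left(w \right)} = w \left(4 + w\right)$
$N{\left(136 \right)} - -35859 = 136 \left(4 + 136\right) - -35859 = 136 \cdot 140 + 35859 = 19040 + 35859 = 54899$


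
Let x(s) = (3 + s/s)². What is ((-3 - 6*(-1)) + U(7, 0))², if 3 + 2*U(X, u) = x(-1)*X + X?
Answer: 3721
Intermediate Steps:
x(s) = 16 (x(s) = (3 + 1)² = 4² = 16)
U(X, u) = -3/2 + 17*X/2 (U(X, u) = -3/2 + (16*X + X)/2 = -3/2 + (17*X)/2 = -3/2 + 17*X/2)
((-3 - 6*(-1)) + U(7, 0))² = ((-3 - 6*(-1)) + (-3/2 + (17/2)*7))² = ((-3 + 6) + (-3/2 + 119/2))² = (3 + 58)² = 61² = 3721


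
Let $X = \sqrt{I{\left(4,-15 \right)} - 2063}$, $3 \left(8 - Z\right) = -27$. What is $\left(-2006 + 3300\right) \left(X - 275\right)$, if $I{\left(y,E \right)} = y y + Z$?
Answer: $-355850 + 1294 i \sqrt{2030} \approx -3.5585 \cdot 10^{5} + 58302.0 i$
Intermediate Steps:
$Z = 17$ ($Z = 8 - -9 = 8 + 9 = 17$)
$I{\left(y,E \right)} = 17 + y^{2}$ ($I{\left(y,E \right)} = y y + 17 = y^{2} + 17 = 17 + y^{2}$)
$X = i \sqrt{2030}$ ($X = \sqrt{\left(17 + 4^{2}\right) - 2063} = \sqrt{\left(17 + 16\right) - 2063} = \sqrt{33 - 2063} = \sqrt{-2030} = i \sqrt{2030} \approx 45.056 i$)
$\left(-2006 + 3300\right) \left(X - 275\right) = \left(-2006 + 3300\right) \left(i \sqrt{2030} - 275\right) = 1294 \left(-275 + i \sqrt{2030}\right) = -355850 + 1294 i \sqrt{2030}$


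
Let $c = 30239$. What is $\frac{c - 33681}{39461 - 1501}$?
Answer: $- \frac{1721}{18980} \approx -0.090674$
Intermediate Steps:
$\frac{c - 33681}{39461 - 1501} = \frac{30239 - 33681}{39461 - 1501} = - \frac{3442}{37960} = \left(-3442\right) \frac{1}{37960} = - \frac{1721}{18980}$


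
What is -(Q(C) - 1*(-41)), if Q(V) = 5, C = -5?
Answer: -46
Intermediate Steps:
-(Q(C) - 1*(-41)) = -(5 - 1*(-41)) = -(5 + 41) = -1*46 = -46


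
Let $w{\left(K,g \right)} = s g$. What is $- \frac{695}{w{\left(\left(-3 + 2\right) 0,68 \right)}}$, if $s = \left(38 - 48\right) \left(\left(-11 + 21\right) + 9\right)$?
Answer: $\frac{139}{2584} \approx 0.053793$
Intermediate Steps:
$s = -190$ ($s = - 10 \left(10 + 9\right) = \left(-10\right) 19 = -190$)
$w{\left(K,g \right)} = - 190 g$
$- \frac{695}{w{\left(\left(-3 + 2\right) 0,68 \right)}} = - \frac{695}{\left(-190\right) 68} = - \frac{695}{-12920} = \left(-695\right) \left(- \frac{1}{12920}\right) = \frac{139}{2584}$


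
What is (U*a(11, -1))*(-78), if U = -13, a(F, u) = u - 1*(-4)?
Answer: 3042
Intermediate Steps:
a(F, u) = 4 + u (a(F, u) = u + 4 = 4 + u)
(U*a(11, -1))*(-78) = -13*(4 - 1)*(-78) = -13*3*(-78) = -39*(-78) = 3042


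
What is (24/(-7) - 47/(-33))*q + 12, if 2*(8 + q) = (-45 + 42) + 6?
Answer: 11563/462 ≈ 25.028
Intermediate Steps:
q = -13/2 (q = -8 + ((-45 + 42) + 6)/2 = -8 + (-3 + 6)/2 = -8 + (½)*3 = -8 + 3/2 = -13/2 ≈ -6.5000)
(24/(-7) - 47/(-33))*q + 12 = (24/(-7) - 47/(-33))*(-13/2) + 12 = (24*(-⅐) - 47*(-1/33))*(-13/2) + 12 = (-24/7 + 47/33)*(-13/2) + 12 = -463/231*(-13/2) + 12 = 6019/462 + 12 = 11563/462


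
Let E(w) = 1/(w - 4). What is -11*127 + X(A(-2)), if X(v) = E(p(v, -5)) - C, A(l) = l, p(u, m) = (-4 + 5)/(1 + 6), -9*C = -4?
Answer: -37738/27 ≈ -1397.7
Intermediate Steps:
C = 4/9 (C = -1/9*(-4) = 4/9 ≈ 0.44444)
p(u, m) = 1/7
E(w) = 1/(-4 + w)
X(v) = -19/27 (X(v) = 1/(-4 + 1/7) - 1*4/9 = 1/(-27/7) - 4/9 = -7/27 - 4/9 = -19/27)
-11*127 + X(A(-2)) = -11*127 - 19/27 = -1397 - 19/27 = -37738/27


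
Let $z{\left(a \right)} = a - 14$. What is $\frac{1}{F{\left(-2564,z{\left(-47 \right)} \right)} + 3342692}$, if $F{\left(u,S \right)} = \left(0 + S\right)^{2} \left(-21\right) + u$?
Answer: $\frac{1}{3261987} \approx 3.0656 \cdot 10^{-7}$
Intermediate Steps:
$z{\left(a \right)} = -14 + a$ ($z{\left(a \right)} = a - 14 = -14 + a$)
$F{\left(u,S \right)} = u - 21 S^{2}$ ($F{\left(u,S \right)} = S^{2} \left(-21\right) + u = - 21 S^{2} + u = u - 21 S^{2}$)
$\frac{1}{F{\left(-2564,z{\left(-47 \right)} \right)} + 3342692} = \frac{1}{\left(-2564 - 21 \left(-14 - 47\right)^{2}\right) + 3342692} = \frac{1}{\left(-2564 - 21 \left(-61\right)^{2}\right) + 3342692} = \frac{1}{\left(-2564 - 78141\right) + 3342692} = \frac{1}{-80705 + 3342692} = \frac{1}{3261987}$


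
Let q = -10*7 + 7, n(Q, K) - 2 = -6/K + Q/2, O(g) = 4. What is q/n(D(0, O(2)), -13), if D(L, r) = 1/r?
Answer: -6552/269 ≈ -24.357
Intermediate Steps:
n(Q, K) = 2 + Q/2 - 6/K (n(Q, K) = 2 + (-6/K + Q/2) = 2 + (Q/2 - 6/K) = 2 + Q/2 - 6/K)
q = -63 (q = -70 + 7 = -63)
q/n(D(0, O(2)), -13) = -63/(2 + (1/2)/4 - 6/(-13)) = -63/(2 + (1/2)*(1/4) - 6*(-1/13)) = -63/(2 + 1/8 + 6/13) = -63/269/104 = -63*104/269 = -6552/269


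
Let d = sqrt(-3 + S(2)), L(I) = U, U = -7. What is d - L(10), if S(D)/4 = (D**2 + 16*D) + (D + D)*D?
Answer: 7 + sqrt(173) ≈ 20.153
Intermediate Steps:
S(D) = 12*D**2 + 64*D (S(D) = 4*((D**2 + 16*D) + (D + D)*D) = 4*((D**2 + 16*D) + (2*D)*D) = 4*((D**2 + 16*D) + 2*D**2) = 4*(3*D**2 + 16*D) = 12*D**2 + 64*D)
L(I) = -7
d = sqrt(173) (d = sqrt(-3 + 4*2*(16 + 3*2)) = sqrt(-3 + 4*2*(16 + 6)) = sqrt(-3 + 4*2*22) = sqrt(-3 + 176) = sqrt(173) ≈ 13.153)
d - L(10) = sqrt(173) - 1*(-7) = sqrt(173) + 7 = 7 + sqrt(173)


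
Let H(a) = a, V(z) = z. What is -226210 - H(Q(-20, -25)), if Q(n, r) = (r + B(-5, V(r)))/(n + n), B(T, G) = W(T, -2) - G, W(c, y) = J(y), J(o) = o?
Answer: -4524201/20 ≈ -2.2621e+5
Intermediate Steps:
W(c, y) = y
B(T, G) = -2 - G
Q(n, r) = -1/n (Q(n, r) = (r + (-2 - r))/(n + n) = -2*1/(2*n) = -1/n)
-226210 - H(Q(-20, -25)) = -226210 - (-1)/(-20) = -226210 - (-1)*(-1)/20 = -226210 - 1*1/20 = -226210 - 1/20 = -4524201/20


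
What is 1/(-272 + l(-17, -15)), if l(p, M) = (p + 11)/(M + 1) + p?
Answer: -7/2020 ≈ -0.0034653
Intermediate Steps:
l(p, M) = p + (11 + p)/(1 + M) (l(p, M) = (11 + p)/(1 + M) + p = p + (11 + p)/(1 + M))
1/(-272 + l(-17, -15)) = 1/(-272 + (11 + 2*(-17) - 15*(-17))/(1 - 15)) = 1/(-272 + (11 - 34 + 255)/(-14)) = 1/(-272 - 1/14*232) = 1/(-272 - 116/7) = 1/(-2020/7) = -7/2020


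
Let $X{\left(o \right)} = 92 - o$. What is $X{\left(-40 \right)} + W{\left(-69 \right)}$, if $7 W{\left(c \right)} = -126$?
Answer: $114$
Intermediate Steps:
$W{\left(c \right)} = -18$ ($W{\left(c \right)} = \frac{1}{7} \left(-126\right) = -18$)
$X{\left(-40 \right)} + W{\left(-69 \right)} = \left(92 - -40\right) - 18 = \left(92 + 40\right) - 18 = 132 - 18 = 114$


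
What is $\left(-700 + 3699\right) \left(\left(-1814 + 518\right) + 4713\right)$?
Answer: $10247583$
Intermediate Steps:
$\left(-700 + 3699\right) \left(\left(-1814 + 518\right) + 4713\right) = 2999 \left(-1296 + 4713\right) = 2999 \cdot 3417 = 10247583$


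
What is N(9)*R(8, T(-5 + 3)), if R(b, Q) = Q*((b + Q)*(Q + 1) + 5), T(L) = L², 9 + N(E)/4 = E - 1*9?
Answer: -9360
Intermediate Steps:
N(E) = -72 + 4*E (N(E) = -36 + 4*(E - 1*9) = -36 + 4*(E - 9) = -36 + 4*(-9 + E) = -36 + (-36 + 4*E) = -72 + 4*E)
R(b, Q) = Q*(5 + (1 + Q)*(Q + b)) (R(b, Q) = Q*((Q + b)*(1 + Q) + 5) = Q*((1 + Q)*(Q + b) + 5) = Q*(5 + (1 + Q)*(Q + b)))
N(9)*R(8, T(-5 + 3)) = (-72 + 4*9)*((-5 + 3)²*(5 + (-5 + 3)² + 8 + ((-5 + 3)²)² + (-5 + 3)²*8)) = (-72 + 36)*((-2)²*(5 + (-2)² + 8 + ((-2)²)² + (-2)²*8)) = -144*(5 + 4 + 8 + 4² + 4*8) = -144*(5 + 4 + 8 + 16 + 32) = -144*65 = -36*260 = -9360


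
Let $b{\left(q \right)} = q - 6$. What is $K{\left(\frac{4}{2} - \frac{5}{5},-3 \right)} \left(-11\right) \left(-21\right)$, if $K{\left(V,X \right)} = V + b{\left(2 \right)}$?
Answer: $-693$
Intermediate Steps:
$b{\left(q \right)} = -6 + q$ ($b{\left(q \right)} = q - 6 = -6 + q$)
$K{\left(V,X \right)} = -4 + V$ ($K{\left(V,X \right)} = V + \left(-6 + 2\right) = V - 4 = -4 + V$)
$K{\left(\frac{4}{2} - \frac{5}{5},-3 \right)} \left(-11\right) \left(-21\right) = \left(-4 + \left(\frac{4}{2} - \frac{5}{5}\right)\right) \left(-11\right) \left(-21\right) = \left(-4 + \left(4 \cdot \frac{1}{2} - 1\right)\right) \left(-11\right) \left(-21\right) = \left(-4 + \left(2 - 1\right)\right) \left(-11\right) \left(-21\right) = \left(-4 + 1\right) \left(-11\right) \left(-21\right) = \left(-3\right) \left(-11\right) \left(-21\right) = 33 \left(-21\right) = -693$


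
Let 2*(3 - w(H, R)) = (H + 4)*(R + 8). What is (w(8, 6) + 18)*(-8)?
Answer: 504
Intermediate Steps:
w(H, R) = 3 - (4 + H)*(8 + R)/2 (w(H, R) = 3 - (H + 4)*(R + 8)/2 = 3 - (4 + H)*(8 + R)/2)
(w(8, 6) + 18)*(-8) = ((-13 - 4*8 - 2*6 - 1/2*8*6) + 18)*(-8) = ((-13 - 32 - 12 - 24) + 18)*(-8) = (-81 + 18)*(-8) = -63*(-8) = 504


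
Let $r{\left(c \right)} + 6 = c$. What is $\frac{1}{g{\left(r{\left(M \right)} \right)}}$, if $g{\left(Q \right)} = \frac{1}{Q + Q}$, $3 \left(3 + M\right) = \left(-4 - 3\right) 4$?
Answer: $- \frac{110}{3} \approx -36.667$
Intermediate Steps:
$M = - \frac{37}{3}$ ($M = -3 + \frac{\left(-4 - 3\right) 4}{3} = -3 + \frac{\left(-7\right) 4}{3} = -3 + \frac{1}{3} \left(-28\right) = -3 - \frac{28}{3} = - \frac{37}{3} \approx -12.333$)
$r{\left(c \right)} = -6 + c$
$g{\left(Q \right)} = \frac{1}{2 Q}$
$\frac{1}{g{\left(r{\left(M \right)} \right)}} = \frac{1}{\frac{1}{2} \frac{1}{-6 - \frac{37}{3}}} = \frac{1}{\frac{1}{2} \frac{1}{- \frac{55}{3}}} = \frac{1}{\frac{1}{2} \left(- \frac{3}{55}\right)} = \frac{1}{- \frac{3}{110}} = - \frac{110}{3}$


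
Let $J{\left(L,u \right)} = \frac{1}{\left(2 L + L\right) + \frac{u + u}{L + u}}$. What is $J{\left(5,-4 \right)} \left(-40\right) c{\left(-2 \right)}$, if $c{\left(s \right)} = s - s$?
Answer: $0$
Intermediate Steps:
$c{\left(s \right)} = 0$
$J{\left(L,u \right)} = \frac{1}{3 L + \frac{2 u}{L + u}}$
$J{\left(5,-4 \right)} \left(-40\right) c{\left(-2 \right)} = \frac{5 - 4}{2 \left(-4\right) + 3 \cdot 5^{2} + 3 \cdot 5 \left(-4\right)} \left(-40\right) 0 = \frac{1}{-8 + 3 \cdot 25 - 60} \cdot 1 \left(-40\right) 0 = \frac{1}{-8 + 75 - 60} \cdot 1 \left(-40\right) 0 = \frac{1}{7} \cdot 1 \left(-40\right) 0 = \frac{1}{7} \left(-40\right) 0 = \left(- \frac{40}{7}\right) 0 = 0$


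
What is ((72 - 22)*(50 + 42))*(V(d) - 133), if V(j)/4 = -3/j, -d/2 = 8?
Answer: -608350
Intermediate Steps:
d = -16 (d = -2*8 = -16)
V(j) = -12/j (V(j) = 4*(-3/j) = -12/j)
((72 - 22)*(50 + 42))*(V(d) - 133) = ((72 - 22)*(50 + 42))*(-12/(-16) - 133) = (50*92)*(-12*(-1/16) - 133) = 4600*(¾ - 133) = 4600*(-529/4) = -608350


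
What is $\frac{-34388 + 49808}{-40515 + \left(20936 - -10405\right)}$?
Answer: $- \frac{2570}{1529} \approx -1.6808$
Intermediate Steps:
$\frac{-34388 + 49808}{-40515 + \left(20936 - -10405\right)} = \frac{15420}{-40515 + \left(20936 + 10405\right)} = \frac{15420}{-40515 + 31341} = \frac{15420}{-9174} = 15420 \left(- \frac{1}{9174}\right) = - \frac{2570}{1529}$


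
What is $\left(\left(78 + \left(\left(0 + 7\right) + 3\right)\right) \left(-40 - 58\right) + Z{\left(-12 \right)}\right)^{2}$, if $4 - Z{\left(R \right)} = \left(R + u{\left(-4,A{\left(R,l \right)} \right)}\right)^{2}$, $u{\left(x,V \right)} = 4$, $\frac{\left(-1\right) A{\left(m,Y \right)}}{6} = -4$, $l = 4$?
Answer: $75411856$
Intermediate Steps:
$A{\left(m,Y \right)} = 24$ ($A{\left(m,Y \right)} = \left(-6\right) \left(-4\right) = 24$)
$Z{\left(R \right)} = 4 - \left(4 + R\right)^{2}$ ($Z{\left(R \right)} = 4 - \left(R + 4\right)^{2} = 4 - \left(4 + R\right)^{2}$)
$\left(\left(78 + \left(\left(0 + 7\right) + 3\right)\right) \left(-40 - 58\right) + Z{\left(-12 \right)}\right)^{2} = \left(\left(78 + \left(\left(0 + 7\right) + 3\right)\right) \left(-40 - 58\right) + \left(4 - \left(4 - 12\right)^{2}\right)\right)^{2} = \left(\left(78 + \left(7 + 3\right)\right) \left(-98\right) + \left(4 - \left(-8\right)^{2}\right)\right)^{2} = \left(\left(78 + 10\right) \left(-98\right) + \left(4 - 64\right)\right)^{2} = \left(88 \left(-98\right) + \left(4 - 64\right)\right)^{2} = \left(-8624 - 60\right)^{2} = \left(-8684\right)^{2} = 75411856$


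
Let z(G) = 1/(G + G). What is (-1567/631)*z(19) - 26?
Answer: -624995/23978 ≈ -26.065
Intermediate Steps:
z(G) = 1/(2*G)
(-1567/631)*z(19) - 26 = (-1567/631)*((1/2)/19) - 26 = (-1567*1/631)*((1/2)*(1/19)) - 26 = -1567/631*1/38 - 26 = -1567/23978 - 26 = -624995/23978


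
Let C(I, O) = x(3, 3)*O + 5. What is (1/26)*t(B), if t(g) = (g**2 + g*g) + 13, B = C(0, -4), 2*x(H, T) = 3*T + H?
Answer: 735/26 ≈ 28.269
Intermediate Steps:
x(H, T) = H/2 + 3*T/2 (x(H, T) = (3*T + H)/2 = (H + 3*T)/2 = H/2 + 3*T/2)
C(I, O) = 5 + 6*O (C(I, O) = ((1/2)*3 + (3/2)*3)*O + 5 = (3/2 + 9/2)*O + 5 = 6*O + 5 = 5 + 6*O)
B = -19 (B = 5 + 6*(-4) = 5 - 24 = -19)
t(g) = 13 + 2*g**2 (t(g) = (g**2 + g**2) + 13 = 2*g**2 + 13 = 13 + 2*g**2)
(1/26)*t(B) = (1/26)*(13 + 2*(-19)**2) = (1*(1/26))*(13 + 2*361) = (13 + 722)/26 = (1/26)*735 = 735/26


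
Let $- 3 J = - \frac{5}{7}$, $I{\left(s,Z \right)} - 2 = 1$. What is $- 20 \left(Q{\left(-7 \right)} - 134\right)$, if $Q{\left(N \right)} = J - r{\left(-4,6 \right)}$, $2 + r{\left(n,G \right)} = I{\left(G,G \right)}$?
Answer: $\frac{56600}{21} \approx 2695.2$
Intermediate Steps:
$I{\left(s,Z \right)} = 3$ ($I{\left(s,Z \right)} = 2 + 1 = 3$)
$r{\left(n,G \right)} = 1$ ($r{\left(n,G \right)} = -2 + 3 = 1$)
$J = \frac{5}{21}$ ($J = - \frac{\left(-5\right) \frac{1}{7}}{3} = \left(- \frac{1}{3}\right) \left(- \frac{5}{7}\right) = \frac{5}{21} \approx 0.2381$)
$Q{\left(N \right)} = - \frac{16}{21}$ ($Q{\left(N \right)} = \frac{5}{21} - 1 = - \frac{16}{21}$)
$- 20 \left(Q{\left(-7 \right)} - 134\right) = - 20 \left(- \frac{16}{21} - 134\right) = \left(-20\right) \left(- \frac{2830}{21}\right) = \frac{56600}{21}$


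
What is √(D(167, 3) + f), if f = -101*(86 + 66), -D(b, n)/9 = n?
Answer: 13*I*√91 ≈ 124.01*I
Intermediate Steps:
D(b, n) = -9*n
f = -15352 (f = -101*152 = -15352)
√(D(167, 3) + f) = √(-9*3 - 15352) = √(-27 - 15352) = √(-15379) = 13*I*√91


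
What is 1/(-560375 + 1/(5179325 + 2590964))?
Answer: -7770289/4354275698374 ≈ -1.7845e-6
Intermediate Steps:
1/(-560375 + 1/(5179325 + 2590964)) = 1/(-560375 + 1/7770289) = 1/(-4354275698374/7770289) = -7770289/4354275698374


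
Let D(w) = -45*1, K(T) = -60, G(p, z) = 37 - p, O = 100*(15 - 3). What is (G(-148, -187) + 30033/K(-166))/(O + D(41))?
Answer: -6311/23100 ≈ -0.27320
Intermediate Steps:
O = 1200 (O = 100*12 = 1200)
D(w) = -45
(G(-148, -187) + 30033/K(-166))/(O + D(41)) = ((37 - 1*(-148)) + 30033/(-60))/(1200 - 45) = ((37 + 148) + 30033*(-1/60))/1155 = (185 - 10011/20)*(1/1155) = -6311/20*1/1155 = -6311/23100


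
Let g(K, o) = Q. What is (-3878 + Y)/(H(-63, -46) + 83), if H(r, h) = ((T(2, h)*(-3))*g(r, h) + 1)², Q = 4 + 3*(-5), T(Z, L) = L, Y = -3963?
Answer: -7841/2301372 ≈ -0.0034071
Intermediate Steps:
Q = -11 (Q = 4 - 15 = -11)
g(K, o) = -11
H(r, h) = (1 + 33*h)² (H(r, h) = ((h*(-3))*(-11) + 1)² = (-3*h*(-11) + 1)² = (33*h + 1)² = (1 + 33*h)²)
(-3878 + Y)/(H(-63, -46) + 83) = (-3878 - 3963)/((1 + 33*(-46))² + 83) = -7841/((1 - 1518)² + 83) = -7841/((-1517)² + 83) = -7841/(2301289 + 83) = -7841/2301372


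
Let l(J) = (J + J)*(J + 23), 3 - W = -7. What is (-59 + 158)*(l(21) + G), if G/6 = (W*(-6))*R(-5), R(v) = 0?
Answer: 182952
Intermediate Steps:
W = 10 (W = 3 - 1*(-7) = 3 + 7 = 10)
G = 0 (G = 6*((10*(-6))*0) = 6*(-60*0) = 6*0 = 0)
l(J) = 2*J*(23 + J) (l(J) = (2*J)*(23 + J) = 2*J*(23 + J))
(-59 + 158)*(l(21) + G) = (-59 + 158)*(2*21*(23 + 21) + 0) = 99*(2*21*44 + 0) = 99*(1848 + 0) = 99*1848 = 182952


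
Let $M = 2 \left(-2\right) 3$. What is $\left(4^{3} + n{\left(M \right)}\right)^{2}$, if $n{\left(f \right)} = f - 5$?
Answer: $2209$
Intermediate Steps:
$M = -12$ ($M = \left(-4\right) 3 = -12$)
$n{\left(f \right)} = -5 + f$ ($n{\left(f \right)} = f - 5 = -5 + f$)
$\left(4^{3} + n{\left(M \right)}\right)^{2} = \left(4^{3} - 17\right)^{2} = \left(64 - 17\right)^{2} = 47^{2} = 2209$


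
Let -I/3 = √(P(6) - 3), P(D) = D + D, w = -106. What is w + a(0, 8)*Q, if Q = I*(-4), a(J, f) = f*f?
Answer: 2198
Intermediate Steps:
a(J, f) = f²
P(D) = 2*D
I = -9 (I = -3*√(2*6 - 3) = -3*√(12 - 3) = -3*√9 = -3*3 = -9)
Q = 36 (Q = -9*(-4) = 36)
w + a(0, 8)*Q = -106 + 8²*36 = -106 + 64*36 = -106 + 2304 = 2198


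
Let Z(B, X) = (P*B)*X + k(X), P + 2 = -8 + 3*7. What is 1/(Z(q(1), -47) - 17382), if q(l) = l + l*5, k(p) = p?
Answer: -1/20531 ≈ -4.8707e-5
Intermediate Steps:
P = 11 (P = -2 + (-8 + 3*7) = -2 + (-8 + 21) = -2 + 13 = 11)
q(l) = 6*l (q(l) = l + 5*l = 6*l)
Z(B, X) = X + 11*B*X (Z(B, X) = (11*B)*X + X = 11*B*X + X = X + 11*B*X)
1/(Z(q(1), -47) - 17382) = 1/(-47*(1 + 11*(6*1)) - 17382) = 1/(-47*(1 + 11*6) - 17382) = 1/(-47*(1 + 66) - 17382) = 1/(-47*67 - 17382) = 1/(-3149 - 17382) = 1/(-20531) = -1/20531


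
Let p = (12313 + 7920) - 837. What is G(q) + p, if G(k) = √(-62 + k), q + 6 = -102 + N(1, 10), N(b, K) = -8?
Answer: 19396 + I*√178 ≈ 19396.0 + 13.342*I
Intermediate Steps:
p = 19396 (p = 20233 - 837 = 19396)
q = -116 (q = -6 + (-102 - 8) = -6 - 110 = -116)
G(q) + p = √(-62 - 116) + 19396 = √(-178) + 19396 = I*√178 + 19396 = 19396 + I*√178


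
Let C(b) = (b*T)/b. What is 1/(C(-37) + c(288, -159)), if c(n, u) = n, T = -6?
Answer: 1/282 ≈ 0.0035461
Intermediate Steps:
C(b) = -6 (C(b) = (b*(-6))/b = (-6*b)/b = -6)
1/(C(-37) + c(288, -159)) = 1/(-6 + 288) = 1/282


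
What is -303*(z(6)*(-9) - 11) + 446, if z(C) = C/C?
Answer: 6506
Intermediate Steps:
z(C) = 1
-303*(z(6)*(-9) - 11) + 446 = -303*(1*(-9) - 11) + 446 = -303*(-9 - 11) + 446 = -303*(-20) + 446 = 6060 + 446 = 6506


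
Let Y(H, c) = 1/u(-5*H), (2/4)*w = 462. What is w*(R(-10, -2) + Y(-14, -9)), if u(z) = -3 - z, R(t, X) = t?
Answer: -675444/73 ≈ -9252.7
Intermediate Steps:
w = 924 (w = 2*462 = 924)
Y(H, c) = 1/(-3 + 5*H) (Y(H, c) = 1/(-3 - (-5)*H) = 1/(-3 + 5*H))
w*(R(-10, -2) + Y(-14, -9)) = 924*(-10 + 1/(-3 + 5*(-14))) = 924*(-10 + 1/(-3 - 70)) = 924*(-10 + 1/(-73)) = 924*(-10 - 1/73) = 924*(-731/73) = -675444/73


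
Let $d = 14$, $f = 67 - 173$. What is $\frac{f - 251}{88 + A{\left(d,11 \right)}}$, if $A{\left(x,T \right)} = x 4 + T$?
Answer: $- \frac{357}{155} \approx -2.3032$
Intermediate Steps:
$f = -106$
$A{\left(x,T \right)} = T + 4 x$ ($A{\left(x,T \right)} = 4 x + T = T + 4 x$)
$\frac{f - 251}{88 + A{\left(d,11 \right)}} = \frac{-106 - 251}{88 + \left(11 + 4 \cdot 14\right)} = - \frac{357}{88 + \left(11 + 56\right)} = - \frac{357}{88 + 67} = - \frac{357}{155}$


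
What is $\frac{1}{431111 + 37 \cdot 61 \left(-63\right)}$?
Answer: $\frac{1}{288920} \approx 3.4612 \cdot 10^{-6}$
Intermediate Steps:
$\frac{1}{431111 + 37 \cdot 61 \left(-63\right)} = \frac{1}{431111 + 2257 \left(-63\right)} = \frac{1}{431111 - 142191} = \frac{1}{288920}$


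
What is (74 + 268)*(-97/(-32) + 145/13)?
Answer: 1009071/208 ≈ 4851.3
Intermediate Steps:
(74 + 268)*(-97/(-32) + 145/13) = 342*(-97*(-1/32) + 145*(1/13)) = 342*(97/32 + 145/13) = 342*(5901/416) = 1009071/208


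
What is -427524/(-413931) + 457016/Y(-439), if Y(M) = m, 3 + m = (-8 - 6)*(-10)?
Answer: 2742487836/821863 ≈ 3336.9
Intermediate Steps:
m = 137 (m = -3 + (-8 - 6)*(-10) = -3 - 14*(-10) = -3 + 140 = 137)
Y(M) = 137
-427524/(-413931) + 457016/Y(-439) = -427524/(-413931) + 457016/137 = -427524*(-1/413931) + 457016*(1/137) = 6196/5999 + 457016/137 = 2742487836/821863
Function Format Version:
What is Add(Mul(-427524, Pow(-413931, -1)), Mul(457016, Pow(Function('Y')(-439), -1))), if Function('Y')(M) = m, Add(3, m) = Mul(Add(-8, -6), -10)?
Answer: Rational(2742487836, 821863) ≈ 3336.9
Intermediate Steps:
m = 137 (m = Add(-3, Mul(Add(-8, -6), -10)) = Add(-3, Mul(-14, -10)) = Add(-3, 140) = 137)
Function('Y')(M) = 137
Add(Mul(-427524, Pow(-413931, -1)), Mul(457016, Pow(Function('Y')(-439), -1))) = Add(Mul(-427524, Pow(-413931, -1)), Mul(457016, Pow(137, -1))) = Add(Mul(-427524, Rational(-1, 413931)), Mul(457016, Rational(1, 137))) = Add(Rational(6196, 5999), Rational(457016, 137)) = Rational(2742487836, 821863)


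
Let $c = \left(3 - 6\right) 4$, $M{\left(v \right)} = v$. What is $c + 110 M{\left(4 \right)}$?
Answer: $428$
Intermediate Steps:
$c = -12$ ($c = \left(-3\right) 4 = -12$)
$c + 110 M{\left(4 \right)} = -12 + 110 \cdot 4 = -12 + 440 = 428$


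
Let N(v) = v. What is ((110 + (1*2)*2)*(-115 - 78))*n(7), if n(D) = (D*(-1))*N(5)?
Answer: 770070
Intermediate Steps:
n(D) = -5*D (n(D) = (D*(-1))*5 = -D*5 = -5*D)
((110 + (1*2)*2)*(-115 - 78))*n(7) = ((110 + (1*2)*2)*(-115 - 78))*(-5*7) = ((110 + 2*2)*(-193))*(-35) = ((110 + 4)*(-193))*(-35) = (114*(-193))*(-35) = -22002*(-35) = 770070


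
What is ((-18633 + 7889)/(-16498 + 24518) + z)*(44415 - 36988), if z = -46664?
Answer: -694899872562/2005 ≈ -3.4658e+8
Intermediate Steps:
((-18633 + 7889)/(-16498 + 24518) + z)*(44415 - 36988) = ((-18633 + 7889)/(-16498 + 24518) - 46664)*(44415 - 36988) = (-10744/8020 - 46664)*7427 = (-10744*1/8020 - 46664)*7427 = (-2686/2005 - 46664)*7427 = -93564006/2005*7427 = -694899872562/2005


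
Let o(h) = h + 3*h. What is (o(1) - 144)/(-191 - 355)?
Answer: 10/39 ≈ 0.25641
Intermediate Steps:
o(h) = 4*h
(o(1) - 144)/(-191 - 355) = (4*1 - 144)/(-191 - 355) = (4 - 144)/(-546) = -140*(-1/546) = 10/39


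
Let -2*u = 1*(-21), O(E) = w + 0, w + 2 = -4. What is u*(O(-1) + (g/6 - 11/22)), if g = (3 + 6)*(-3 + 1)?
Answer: -399/4 ≈ -99.750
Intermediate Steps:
w = -6 (w = -2 - 4 = -6)
g = -18 (g = 9*(-2) = -18)
O(E) = -6 (O(E) = -6 + 0 = -6)
u = 21/2 (u = -(-21)/2 = -1/2*(-21) = 21/2 ≈ 10.500)
u*(O(-1) + (g/6 - 11/22)) = 21*(-6 + (-18/6 - 11/22))/2 = 21*(-6 + (-18*1/6 - 11*1/22))/2 = 21*(-6 + (-3 - 1/2))/2 = 21*(-6 - 7/2)/2 = (21/2)*(-19/2) = -399/4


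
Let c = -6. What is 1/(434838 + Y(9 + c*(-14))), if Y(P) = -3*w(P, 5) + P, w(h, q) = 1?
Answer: 1/434928 ≈ 2.2992e-6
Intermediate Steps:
Y(P) = -3 + P (Y(P) = -3*1 + P = -3 + P)
1/(434838 + Y(9 + c*(-14))) = 1/(434838 + (-3 + (9 - 6*(-14)))) = 1/(434838 + (-3 + (9 + 84))) = 1/(434838 + (-3 + 93)) = 1/(434838 + 90) = 1/434928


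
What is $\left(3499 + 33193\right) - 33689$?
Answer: $3003$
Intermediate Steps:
$\left(3499 + 33193\right) - 33689 = 36692 - 33689 = 3003$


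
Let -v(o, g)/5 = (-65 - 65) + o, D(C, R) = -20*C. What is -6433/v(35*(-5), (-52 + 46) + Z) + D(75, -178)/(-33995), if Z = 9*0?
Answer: -43280467/10368475 ≈ -4.1742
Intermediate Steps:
Z = 0
v(o, g) = 650 - 5*o (v(o, g) = -5*((-65 - 65) + o) = -5*(-130 + o) = 650 - 5*o)
-6433/v(35*(-5), (-52 + 46) + Z) + D(75, -178)/(-33995) = -6433/(650 - 175*(-5)) - 20*75/(-33995) = -6433/(650 - 5*(-175)) - 1500*(-1/33995) = -6433/(650 + 875) + 300/6799 = -6433/1525 + 300/6799 = -43280467/10368475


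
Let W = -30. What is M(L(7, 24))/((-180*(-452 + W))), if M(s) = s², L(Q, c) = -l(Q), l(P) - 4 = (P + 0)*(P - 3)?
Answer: 128/10845 ≈ 0.011803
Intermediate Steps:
l(P) = 4 + P*(-3 + P) (l(P) = 4 + (P + 0)*(P - 3) = 4 + P*(-3 + P))
L(Q, c) = -4 - Q² + 3*Q (L(Q, c) = -(4 + Q² - 3*Q) = -4 - Q² + 3*Q)
M(L(7, 24))/((-180*(-452 + W))) = (-4 - 1*7² + 3*7)²/((-180*(-452 - 30))) = (-4 - 1*49 + 21)²/((-180*(-482))) = (-4 - 49 + 21)²/86760 = (-32)²*(1/86760) = 1024*(1/86760) = 128/10845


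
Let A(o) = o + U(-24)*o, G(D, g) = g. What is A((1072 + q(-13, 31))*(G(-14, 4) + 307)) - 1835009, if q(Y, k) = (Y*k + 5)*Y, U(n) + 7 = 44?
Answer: 71980219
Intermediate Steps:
U(n) = 37 (U(n) = -7 + 44 = 37)
q(Y, k) = Y*(5 + Y*k) (q(Y, k) = (5 + Y*k)*Y = Y*(5 + Y*k))
A(o) = 38*o (A(o) = o + 37*o = 38*o)
A((1072 + q(-13, 31))*(G(-14, 4) + 307)) - 1835009 = 38*((1072 - 13*(5 - 13*31))*(4 + 307)) - 1835009 = 38*((1072 - 13*(5 - 403))*311) - 1835009 = 38*((1072 - 13*(-398))*311) - 1835009 = 38*((1072 + 5174)*311) - 1835009 = 38*(6246*311) - 1835009 = 38*1942506 - 1835009 = 73815228 - 1835009 = 71980219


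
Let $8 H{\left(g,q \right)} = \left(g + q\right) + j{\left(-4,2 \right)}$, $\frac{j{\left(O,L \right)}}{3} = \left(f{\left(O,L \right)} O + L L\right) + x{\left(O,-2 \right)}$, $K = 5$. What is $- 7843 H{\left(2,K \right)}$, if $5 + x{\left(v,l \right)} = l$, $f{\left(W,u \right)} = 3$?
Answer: $\frac{149017}{4} \approx 37254.0$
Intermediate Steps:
$x{\left(v,l \right)} = -5 + l$
$j{\left(O,L \right)} = -21 + 3 L^{2} + 9 O$ ($j{\left(O,L \right)} = 3 \left(\left(3 O + L L\right) - 7\right) = 3 \left(\left(3 O + L^{2}\right) - 7\right) = 3 \left(\left(L^{2} + 3 O\right) - 7\right) = 3 \left(-7 + L^{2} + 3 O\right) = -21 + 3 L^{2} + 9 O$)
$H{\left(g,q \right)} = - \frac{45}{8} + \frac{g}{8} + \frac{q}{8}$ ($H{\left(g,q \right)} = \frac{\left(g + q\right) + \left(-21 + 3 \cdot 2^{2} + 9 \left(-4\right)\right)}{8} = \frac{\left(g + q\right) - 45}{8} = \frac{-45 + g + q}{8} = - \frac{45}{8} + \frac{g}{8} + \frac{q}{8}$)
$- 7843 H{\left(2,K \right)} = - 7843 \left(- \frac{45}{8} + \frac{1}{8} \cdot 2 + \frac{1}{8} \cdot 5\right) = - 7843 \left(- \frac{45}{8} + \frac{1}{4} + \frac{5}{8}\right) = \left(-7843\right) \left(- \frac{19}{4}\right) = \frac{149017}{4}$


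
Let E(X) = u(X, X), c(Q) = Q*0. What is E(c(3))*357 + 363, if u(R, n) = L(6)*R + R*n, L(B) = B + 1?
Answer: 363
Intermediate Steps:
L(B) = 1 + B
c(Q) = 0
u(R, n) = 7*R + R*n (u(R, n) = (1 + 6)*R + R*n = 7*R + R*n)
E(X) = X*(7 + X)
E(c(3))*357 + 363 = (0*(7 + 0))*357 + 363 = (0*7)*357 + 363 = 0*357 + 363 = 0 + 363 = 363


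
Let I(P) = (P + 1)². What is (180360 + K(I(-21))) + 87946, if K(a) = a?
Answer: 268706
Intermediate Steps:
I(P) = (1 + P)²
(180360 + K(I(-21))) + 87946 = (180360 + (1 - 21)²) + 87946 = (180360 + (-20)²) + 87946 = (180360 + 400) + 87946 = 180760 + 87946 = 268706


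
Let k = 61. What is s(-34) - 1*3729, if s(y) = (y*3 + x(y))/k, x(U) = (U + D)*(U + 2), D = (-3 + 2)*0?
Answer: -226483/61 ≈ -3712.8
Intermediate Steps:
D = 0 (D = -1*0 = 0)
x(U) = U*(2 + U) (x(U) = (U + 0)*(U + 2) = U*(2 + U))
s(y) = 3*y/61 + y*(2 + y)/61 (s(y) = (y*3 + y*(2 + y))/61 = (3*y + y*(2 + y))*(1/61) = 3*y/61 + y*(2 + y)/61)
s(-34) - 1*3729 = (1/61)*(-34)*(5 - 34) - 1*3729 = (1/61)*(-34)*(-29) - 3729 = 986/61 - 3729 = -226483/61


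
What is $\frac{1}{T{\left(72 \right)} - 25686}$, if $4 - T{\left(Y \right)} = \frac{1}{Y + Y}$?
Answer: $- \frac{144}{3698209} \approx -3.8938 \cdot 10^{-5}$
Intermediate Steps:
$T{\left(Y \right)} = 4 - \frac{1}{2 Y}$ ($T{\left(Y \right)} = 4 - \frac{1}{Y + Y} = 4 - \frac{1}{2 Y}$)
$\frac{1}{T{\left(72 \right)} - 25686} = \frac{1}{\left(4 - \frac{1}{2 \cdot 72}\right) - 25686} = \frac{1}{\left(4 - \frac{1}{144}\right) - 25686} = \frac{1}{\frac{575}{144} - 25686} = \frac{1}{- \frac{3698209}{144}} = - \frac{144}{3698209}$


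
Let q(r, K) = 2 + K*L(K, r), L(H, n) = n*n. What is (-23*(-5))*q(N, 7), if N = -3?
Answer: 7475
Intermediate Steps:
L(H, n) = n²
q(r, K) = 2 + K*r²
(-23*(-5))*q(N, 7) = (-23*(-5))*(2 + 7*(-3)²) = 115*(2 + 7*9) = 115*(2 + 63) = 115*65 = 7475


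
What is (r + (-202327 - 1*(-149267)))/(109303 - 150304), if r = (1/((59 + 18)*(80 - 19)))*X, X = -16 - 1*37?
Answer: 83074291/64193899 ≈ 1.2941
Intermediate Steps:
X = -53 (X = -16 - 37 = -53)
r = -53/4697 (r = (1/((59 + 18)*(80 - 19)))*(-53) = (1/(77*61))*(-53) = ((1/77)*(1/61))*(-53) = (1/4697)*(-53) = -53/4697 ≈ -0.011284)
(r + (-202327 - 1*(-149267)))/(109303 - 150304) = (-53/4697 + (-202327 - 1*(-149267)))/(109303 - 150304) = (-53/4697 + (-202327 + 149267))/(-41001) = (-53/4697 - 53060)*(-1/41001) = -249222873/4697*(-1/41001) = 83074291/64193899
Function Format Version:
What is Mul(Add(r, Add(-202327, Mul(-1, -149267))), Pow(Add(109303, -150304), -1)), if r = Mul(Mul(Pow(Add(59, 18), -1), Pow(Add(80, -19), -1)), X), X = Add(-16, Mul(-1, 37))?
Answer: Rational(83074291, 64193899) ≈ 1.2941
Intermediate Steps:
X = -53 (X = Add(-16, -37) = -53)
r = Rational(-53, 4697) (r = Mul(Mul(Pow(Add(59, 18), -1), Pow(Add(80, -19), -1)), -53) = Mul(Mul(Pow(77, -1), Pow(61, -1)), -53) = Mul(Mul(Rational(1, 77), Rational(1, 61)), -53) = Mul(Rational(1, 4697), -53) = Rational(-53, 4697) ≈ -0.011284)
Mul(Add(r, Add(-202327, Mul(-1, -149267))), Pow(Add(109303, -150304), -1)) = Mul(Add(Rational(-53, 4697), Add(-202327, Mul(-1, -149267))), Pow(Add(109303, -150304), -1)) = Mul(Add(Rational(-53, 4697), Add(-202327, 149267)), Pow(-41001, -1)) = Mul(Add(Rational(-53, 4697), -53060), Rational(-1, 41001)) = Mul(Rational(-249222873, 4697), Rational(-1, 41001)) = Rational(83074291, 64193899)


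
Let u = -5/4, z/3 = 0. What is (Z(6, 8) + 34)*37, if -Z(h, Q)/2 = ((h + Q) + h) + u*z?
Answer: -222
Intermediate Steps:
z = 0 (z = 3*0 = 0)
u = -5/4 (u = -5*1/4 = -5/4 ≈ -1.2500)
Z(h, Q) = -4*h - 2*Q (Z(h, Q) = -2*(((h + Q) + h) - 5/4*0) = -2*(((Q + h) + h) + 0) = -2*((Q + 2*h) + 0) = -2*(Q + 2*h) = -4*h - 2*Q)
(Z(6, 8) + 34)*37 = ((-4*6 - 2*8) + 34)*37 = ((-24 - 16) + 34)*37 = (-40 + 34)*37 = -6*37 = -222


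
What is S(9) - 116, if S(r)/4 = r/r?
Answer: -112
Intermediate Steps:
S(r) = 4 (S(r) = 4*(r/r) = 4*1 = 4)
S(9) - 116 = 4 - 116 = -112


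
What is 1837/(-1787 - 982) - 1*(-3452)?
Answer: 9556751/2769 ≈ 3451.3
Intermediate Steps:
1837/(-1787 - 982) - 1*(-3452) = 1837/(-2769) + 3452 = 1837*(-1/2769) + 3452 = -1837/2769 + 3452 = 9556751/2769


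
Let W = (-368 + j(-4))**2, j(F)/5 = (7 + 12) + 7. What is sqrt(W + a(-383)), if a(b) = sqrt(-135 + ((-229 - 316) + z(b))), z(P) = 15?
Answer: sqrt(56644 + I*sqrt(665)) ≈ 238.0 + 0.0542*I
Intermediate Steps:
j(F) = 130 (j(F) = 5*((7 + 12) + 7) = 5*(19 + 7) = 5*26 = 130)
a(b) = I*sqrt(665) (a(b) = sqrt(-135 + ((-229 - 316) + 15)) = sqrt(-135 + (-545 + 15)) = sqrt(-135 - 530) = sqrt(-665) = I*sqrt(665))
W = 56644 (W = (-368 + 130)**2 = (-238)**2 = 56644)
sqrt(W + a(-383)) = sqrt(56644 + I*sqrt(665))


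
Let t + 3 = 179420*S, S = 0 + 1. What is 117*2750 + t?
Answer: 501167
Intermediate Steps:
S = 1
t = 179417 (t = -3 + 179420*1 = -3 + 179420 = 179417)
117*2750 + t = 117*2750 + 179417 = 321750 + 179417 = 501167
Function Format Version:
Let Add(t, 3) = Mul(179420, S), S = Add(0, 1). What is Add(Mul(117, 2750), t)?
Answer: 501167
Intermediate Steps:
S = 1
t = 179417 (t = Add(-3, Mul(179420, 1)) = Add(-3, 179420) = 179417)
Add(Mul(117, 2750), t) = Add(Mul(117, 2750), 179417) = Add(321750, 179417) = 501167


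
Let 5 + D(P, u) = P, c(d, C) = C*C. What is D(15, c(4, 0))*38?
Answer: 380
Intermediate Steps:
c(d, C) = C²
D(P, u) = -5 + P
D(15, c(4, 0))*38 = (-5 + 15)*38 = 10*38 = 380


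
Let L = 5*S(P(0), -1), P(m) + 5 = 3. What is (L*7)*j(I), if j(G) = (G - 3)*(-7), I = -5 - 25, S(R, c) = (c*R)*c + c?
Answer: -24255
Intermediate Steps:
P(m) = -2 (P(m) = -5 + 3 = -2)
S(R, c) = c + R*c² (S(R, c) = (R*c)*c + c = R*c² + c = c + R*c²)
I = -30
L = -15 (L = 5*(-(1 - 2*(-1))) = 5*(-(1 + 2)) = 5*(-1*3) = 5*(-3) = -15)
j(G) = 21 - 7*G (j(G) = (-3 + G)*(-7) = 21 - 7*G)
(L*7)*j(I) = (-15*7)*(21 - 7*(-30)) = -105*(21 + 210) = -105*231 = -24255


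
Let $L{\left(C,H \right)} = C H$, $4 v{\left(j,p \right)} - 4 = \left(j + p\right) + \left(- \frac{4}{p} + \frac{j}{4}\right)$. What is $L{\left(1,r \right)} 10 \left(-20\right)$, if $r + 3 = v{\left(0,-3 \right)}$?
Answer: $\frac{1450}{3} \approx 483.33$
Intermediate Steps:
$v{\left(j,p \right)} = 1 - \frac{1}{p} + \frac{p}{4} + \frac{5 j}{16}$ ($v{\left(j,p \right)} = 1 + \frac{\left(j + p\right) + \left(- \frac{4}{p} + \frac{j}{4}\right)}{4} = 1 + \frac{p - \frac{4}{p} + \frac{5 j}{4}}{4} = 1 + \left(- \frac{1}{p} + \frac{p}{4} + \frac{5 j}{16}\right) = 1 - \frac{1}{p} + \frac{p}{4} + \frac{5 j}{16}$)
$r = - \frac{29}{12}$ ($r = -3 + \left(1 - \frac{1}{-3} + \frac{1}{4} \left(-3\right) + \frac{5}{16} \cdot 0\right) = -3 + \left(1 - - \frac{1}{3} - \frac{3}{4} + 0\right) = -3 + \left(1 + \frac{1}{3} - \frac{3}{4} + 0\right) = -3 + \frac{7}{12} = - \frac{29}{12} \approx -2.4167$)
$L{\left(1,r \right)} 10 \left(-20\right) = 1 \left(- \frac{29}{12}\right) 10 \left(-20\right) = \left(- \frac{29}{12}\right) 10 \left(-20\right) = \left(- \frac{145}{6}\right) \left(-20\right) = \frac{1450}{3}$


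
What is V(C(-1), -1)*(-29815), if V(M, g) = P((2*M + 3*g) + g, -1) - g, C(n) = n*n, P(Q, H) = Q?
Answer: 29815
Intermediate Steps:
C(n) = n**2
V(M, g) = 2*M + 3*g (V(M, g) = ((2*M + 3*g) + g) - g = (2*M + 4*g) - g = 2*M + 3*g)
V(C(-1), -1)*(-29815) = (2*(-1)**2 + 3*(-1))*(-29815) = (2*1 - 3)*(-29815) = (2 - 3)*(-29815) = -1*(-29815) = 29815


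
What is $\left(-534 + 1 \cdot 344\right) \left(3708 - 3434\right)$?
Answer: $-52060$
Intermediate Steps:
$\left(-534 + 1 \cdot 344\right) \left(3708 - 3434\right) = \left(-534 + 344\right) 274 = \left(-190\right) 274 = -52060$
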